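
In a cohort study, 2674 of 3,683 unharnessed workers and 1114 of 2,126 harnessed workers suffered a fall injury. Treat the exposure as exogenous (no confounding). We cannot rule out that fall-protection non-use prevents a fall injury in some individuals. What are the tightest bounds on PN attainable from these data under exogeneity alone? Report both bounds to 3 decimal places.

0.278 ≤ PN ≤ 0.656

p₁ = P(outcome | exposed) = 2674/3683 = 0.72604
p₀ = P(outcome | unexposed) = 1114/2126 = 0.52399
Under exogeneity alone the bounds on PN are max{0,(p₁−p₀)/p₁} ≤ PN ≤ min{1,(1−p₀)/p₁}.
  lower = (p₁ − p₀)/p₁ = 0.20205 / 0.72604 ≈ 0.2783
  upper = min{1, (1 − p₀)/p₁} = 0.47601 / 0.72604 ≈ 0.6556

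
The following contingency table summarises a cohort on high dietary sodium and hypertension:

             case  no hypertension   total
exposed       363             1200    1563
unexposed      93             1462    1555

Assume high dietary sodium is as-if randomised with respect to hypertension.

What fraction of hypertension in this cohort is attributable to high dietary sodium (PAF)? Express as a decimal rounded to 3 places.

PAF ≈ 0.591

p₁ = P(outcome | exposed) = 363/1563 = 0.23225
p₀ = P(outcome | unexposed) = 93/1555 = 0.059807
Exposure prevalence π = 1563/3118 = 0.50128; overall risk P(Y=1) = 0.14625.
Under exogeneity, PAF = [P(Y=1) − p₀]/P(Y=1).
PAF = (0.14625 − 0.059807) / 0.14625 ≈ 0.5911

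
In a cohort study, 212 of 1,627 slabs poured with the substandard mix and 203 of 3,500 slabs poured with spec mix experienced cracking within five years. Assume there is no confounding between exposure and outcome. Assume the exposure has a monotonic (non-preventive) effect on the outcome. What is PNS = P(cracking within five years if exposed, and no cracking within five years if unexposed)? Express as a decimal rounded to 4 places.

p₁ = P(outcome | exposed) = 212/1627 = 0.1303
p₀ = P(outcome | unexposed) = 203/3500 = 0.058
Under exogeneity and monotonicity, PNS = p₁ − p₀.
PNS = 0.1303 − 0.058 = 0.072301

PNS ≈ 0.0723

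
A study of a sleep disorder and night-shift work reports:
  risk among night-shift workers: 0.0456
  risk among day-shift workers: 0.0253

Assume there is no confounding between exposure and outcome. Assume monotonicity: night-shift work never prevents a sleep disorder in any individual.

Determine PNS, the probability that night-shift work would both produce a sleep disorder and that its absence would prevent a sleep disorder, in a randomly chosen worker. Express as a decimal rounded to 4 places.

PNS ≈ 0.0203

Let p₁ = 0.0456, p₀ = 0.0253.
Under exogeneity and monotonicity, PNS = p₁ − p₀.
PNS = 0.0456 − 0.0253 = 0.0203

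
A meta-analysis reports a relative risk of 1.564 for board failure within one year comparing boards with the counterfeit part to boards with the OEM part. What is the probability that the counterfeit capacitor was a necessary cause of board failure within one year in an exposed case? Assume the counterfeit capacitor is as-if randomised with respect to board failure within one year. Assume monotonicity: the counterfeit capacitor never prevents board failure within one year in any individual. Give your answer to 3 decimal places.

PN ≈ 0.361

Under exogeneity and monotonicity, PN = (RR − 1) / RR = 1 − 1/RR.
PN = (1.564 − 1) / 1.564 = 0.564 / 1.564 ≈ 0.3606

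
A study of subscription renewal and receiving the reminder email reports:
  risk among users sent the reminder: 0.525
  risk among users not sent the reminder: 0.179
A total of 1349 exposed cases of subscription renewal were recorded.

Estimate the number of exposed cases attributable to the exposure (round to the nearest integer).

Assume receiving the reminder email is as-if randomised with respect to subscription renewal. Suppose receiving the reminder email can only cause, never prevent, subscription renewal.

Let p₁ = 0.525, p₀ = 0.179.
PN = (p₁ − p₀)/p₁ = (0.525 − 0.179) / 0.525 ≈ 0.65905.
Attributable cases ≈ PN × (exposed cases) = 0.65905 × 1349 ≈ 889.06.

about 889 cases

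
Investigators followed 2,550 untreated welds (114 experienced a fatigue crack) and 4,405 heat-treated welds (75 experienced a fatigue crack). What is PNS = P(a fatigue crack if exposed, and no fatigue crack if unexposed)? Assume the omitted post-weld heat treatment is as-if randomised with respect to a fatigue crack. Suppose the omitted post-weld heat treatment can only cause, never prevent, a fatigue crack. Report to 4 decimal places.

PNS ≈ 0.0277

p₁ = P(outcome | exposed) = 114/2550 = 0.044706
p₀ = P(outcome | unexposed) = 75/4405 = 0.017026
Under exogeneity and monotonicity, PNS = p₁ − p₀.
PNS = 0.044706 − 0.017026 = 0.02768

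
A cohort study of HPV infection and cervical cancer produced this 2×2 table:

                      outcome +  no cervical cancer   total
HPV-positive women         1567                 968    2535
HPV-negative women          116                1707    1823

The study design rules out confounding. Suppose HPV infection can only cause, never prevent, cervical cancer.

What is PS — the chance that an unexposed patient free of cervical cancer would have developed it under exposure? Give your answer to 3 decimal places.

p₁ = P(outcome | exposed) = 1567/2535 = 0.61815
p₀ = P(outcome | unexposed) = 116/1823 = 0.063631
Under exogeneity and monotonicity, PS = (p₁ − p₀)/(1 − p₀).
PS = (0.61815 − 0.063631) / 0.93637 ≈ 0.5922

PS ≈ 0.592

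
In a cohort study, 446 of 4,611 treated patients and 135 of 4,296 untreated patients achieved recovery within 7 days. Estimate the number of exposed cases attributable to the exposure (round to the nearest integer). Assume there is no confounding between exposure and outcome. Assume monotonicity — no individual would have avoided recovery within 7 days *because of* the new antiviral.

p₁ = P(outcome | exposed) = 446/4611 = 0.096725
p₀ = P(outcome | unexposed) = 135/4296 = 0.031425
PN = (p₁ − p₀)/p₁ = (0.096725 − 0.031425) / 0.096725 ≈ 0.67511.
Attributable cases ≈ PN × (exposed cases) = 0.67511 × 446 ≈ 301.10.

about 301 cases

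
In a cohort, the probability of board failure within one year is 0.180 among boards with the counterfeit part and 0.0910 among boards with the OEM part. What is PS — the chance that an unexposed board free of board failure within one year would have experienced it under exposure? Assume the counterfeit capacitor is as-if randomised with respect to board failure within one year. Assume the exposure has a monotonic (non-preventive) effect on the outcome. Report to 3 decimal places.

Let p₁ = 0.18, p₀ = 0.091.
Under exogeneity and monotonicity, PS = (p₁ − p₀) / (1 − p₀).
PS = (0.18 − 0.091) / (1 − 0.091) = 0.089 / 0.909 ≈ 0.0979

PS ≈ 0.098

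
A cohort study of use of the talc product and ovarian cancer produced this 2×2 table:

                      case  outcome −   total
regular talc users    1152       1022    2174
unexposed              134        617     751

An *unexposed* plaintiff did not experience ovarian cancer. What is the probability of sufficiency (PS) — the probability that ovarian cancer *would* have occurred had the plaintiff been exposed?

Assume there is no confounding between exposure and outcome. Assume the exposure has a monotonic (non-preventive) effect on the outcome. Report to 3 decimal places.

PS ≈ 0.428

p₁ = P(outcome | exposed) = 1152/2174 = 0.5299
p₀ = P(outcome | unexposed) = 134/751 = 0.17843
Under exogeneity and monotonicity, PS = (p₁ − p₀)/(1 − p₀).
PS = (0.5299 − 0.17843) / 0.82157 ≈ 0.4278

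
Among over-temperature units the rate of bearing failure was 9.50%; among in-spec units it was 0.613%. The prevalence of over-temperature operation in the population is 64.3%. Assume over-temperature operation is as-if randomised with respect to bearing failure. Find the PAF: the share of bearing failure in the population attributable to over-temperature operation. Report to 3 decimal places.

p₁ = 0.095, p₀ = 0.00613.
Overall risk P(Y=1) = π·p₁ + (1−π)·p₀ = 0.643×0.095 + 0.357×0.00613 = 0.063273.
Under exogeneity, PAF = [P(Y=1) − p₀] / P(Y=1).
PAF = (0.063273 − 0.00613) / 0.063273 ≈ 0.9031

PAF ≈ 0.903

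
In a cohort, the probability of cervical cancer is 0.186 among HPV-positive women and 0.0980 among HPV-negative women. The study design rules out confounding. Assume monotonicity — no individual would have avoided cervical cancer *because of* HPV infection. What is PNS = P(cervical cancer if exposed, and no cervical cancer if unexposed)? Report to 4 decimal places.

Let p₁ = 0.186, p₀ = 0.098.
Under exogeneity and monotonicity, PNS = p₁ − p₀.
PNS = 0.186 − 0.098 = 0.088

PNS ≈ 0.0880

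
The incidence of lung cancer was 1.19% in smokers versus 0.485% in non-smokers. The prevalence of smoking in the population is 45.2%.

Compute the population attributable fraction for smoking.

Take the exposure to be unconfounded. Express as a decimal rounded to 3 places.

PAF ≈ 0.397

p₁ = 0.0119, p₀ = 0.00485.
Overall risk P(Y=1) = π·p₁ + (1−π)·p₀ = 0.452×0.0119 + 0.548×0.00485 = 0.0080366.
Under exogeneity, PAF = [P(Y=1) − p₀] / P(Y=1).
PAF = (0.0080366 − 0.00485) / 0.0080366 ≈ 0.3965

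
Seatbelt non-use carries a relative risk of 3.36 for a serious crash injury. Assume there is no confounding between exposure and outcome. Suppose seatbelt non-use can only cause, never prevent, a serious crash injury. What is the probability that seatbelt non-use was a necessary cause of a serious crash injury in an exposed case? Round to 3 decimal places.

Under exogeneity and monotonicity, PN = (RR − 1) / RR = 1 − 1/RR.
PN = (3.36 − 1) / 3.36 = 2.36 / 3.36 ≈ 0.7024

PN ≈ 0.702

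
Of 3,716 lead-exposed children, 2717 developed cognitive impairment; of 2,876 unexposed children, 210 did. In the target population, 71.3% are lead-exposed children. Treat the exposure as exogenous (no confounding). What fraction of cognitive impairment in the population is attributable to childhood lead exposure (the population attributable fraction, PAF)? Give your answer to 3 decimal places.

PAF ≈ 0.865

p₁ = P(outcome | exposed) = 2717/3716 = 0.73116
p₀ = P(outcome | unexposed) = 210/2876 = 0.073018
Overall risk P(Y=1) = π·p₁ + (1−π)·p₀ = 0.713×0.73116 + 0.287×0.073018 = 0.54228.
Under exogeneity, PAF = [P(Y=1) − p₀] / P(Y=1).
PAF = (0.54228 − 0.073018) / 0.54228 ≈ 0.8653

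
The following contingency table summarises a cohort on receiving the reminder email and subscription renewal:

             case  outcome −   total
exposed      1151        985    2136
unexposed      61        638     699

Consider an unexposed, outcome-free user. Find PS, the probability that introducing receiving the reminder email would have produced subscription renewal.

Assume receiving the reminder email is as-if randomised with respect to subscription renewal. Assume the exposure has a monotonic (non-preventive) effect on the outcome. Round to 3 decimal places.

p₁ = P(outcome | exposed) = 1151/2136 = 0.53886
p₀ = P(outcome | unexposed) = 61/699 = 0.087268
Under exogeneity and monotonicity, PS = (p₁ − p₀) / (1 − p₀).
PS = (0.53886 − 0.087268) / (1 − 0.087268) = 0.45159 / 0.91273 ≈ 0.4948

PS ≈ 0.495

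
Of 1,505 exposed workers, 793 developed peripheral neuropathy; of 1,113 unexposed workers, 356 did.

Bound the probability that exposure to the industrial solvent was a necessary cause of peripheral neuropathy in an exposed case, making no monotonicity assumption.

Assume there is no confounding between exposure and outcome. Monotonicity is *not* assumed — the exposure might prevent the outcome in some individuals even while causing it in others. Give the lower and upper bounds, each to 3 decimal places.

p₁ = P(outcome | exposed) = 793/1505 = 0.52691
p₀ = P(outcome | unexposed) = 356/1113 = 0.31986
Under exogeneity alone the bounds on PN are max{0,(p₁−p₀)/p₁} ≤ PN ≤ min{1,(1−p₀)/p₁}.
  lower = (p₁ − p₀)/p₁ = 0.20705 / 0.52691 ≈ 0.3930
  upper = min{1, (1 − p₀)/p₁} = 0.68014 / 0.52691 ≈ 1.2908 → capped at 1

0.393 ≤ PN ≤ 1.000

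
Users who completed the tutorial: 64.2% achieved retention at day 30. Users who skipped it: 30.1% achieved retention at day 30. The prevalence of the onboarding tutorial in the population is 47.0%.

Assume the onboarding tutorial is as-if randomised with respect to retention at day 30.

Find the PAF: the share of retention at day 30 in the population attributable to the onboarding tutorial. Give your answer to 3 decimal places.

PAF ≈ 0.347

p₁ = 0.642, p₀ = 0.301.
Overall risk P(Y=1) = π·p₁ + (1−π)·p₀ = 0.47×0.642 + 0.53×0.301 = 0.46127.
Under exogeneity, PAF = [P(Y=1) − p₀] / P(Y=1).
PAF = (0.46127 − 0.301) / 0.46127 ≈ 0.3475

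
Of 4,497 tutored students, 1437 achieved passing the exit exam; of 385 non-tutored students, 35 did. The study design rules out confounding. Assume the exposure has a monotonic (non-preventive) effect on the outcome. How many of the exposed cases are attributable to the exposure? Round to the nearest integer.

p₁ = P(outcome | exposed) = 1437/4497 = 0.31955
p₀ = P(outcome | unexposed) = 35/385 = 0.090909
PN = (p₁ − p₀)/p₁ = (0.31955 − 0.090909) / 0.31955 ≈ 0.71551.
Attributable cases ≈ PN × (exposed cases) = 0.71551 × 1437 ≈ 1028.18.

about 1028 cases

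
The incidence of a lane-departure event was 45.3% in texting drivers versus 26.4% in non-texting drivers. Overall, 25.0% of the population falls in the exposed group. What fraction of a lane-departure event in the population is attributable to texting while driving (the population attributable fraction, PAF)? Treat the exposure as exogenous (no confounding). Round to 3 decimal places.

PAF ≈ 0.152

p₁ = 0.453, p₀ = 0.264.
Overall risk P(Y=1) = π·p₁ + (1−π)·p₀ = 0.25×0.453 + 0.75×0.264 = 0.31125.
Under exogeneity, PAF = [P(Y=1) − p₀] / P(Y=1).
PAF = (0.31125 − 0.264) / 0.31125 ≈ 0.1518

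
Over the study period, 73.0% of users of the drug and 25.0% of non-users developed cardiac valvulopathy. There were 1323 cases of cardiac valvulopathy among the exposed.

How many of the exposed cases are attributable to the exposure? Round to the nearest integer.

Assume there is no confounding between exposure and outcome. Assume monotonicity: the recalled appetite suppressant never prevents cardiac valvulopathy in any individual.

p₁ = 0.73, p₀ = 0.25.
PN = (p₁ − p₀)/p₁ = (0.73 − 0.25) / 0.73 ≈ 0.65753.
Attributable cases ≈ PN × (exposed cases) = 0.65753 × 1323 ≈ 869.92.

about 870 cases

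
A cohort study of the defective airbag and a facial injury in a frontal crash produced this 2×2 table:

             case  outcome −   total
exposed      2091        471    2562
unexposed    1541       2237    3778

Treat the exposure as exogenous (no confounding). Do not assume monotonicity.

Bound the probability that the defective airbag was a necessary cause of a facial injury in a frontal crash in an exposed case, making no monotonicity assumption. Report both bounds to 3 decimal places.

p₁ = P(outcome | exposed) = 2091/2562 = 0.81616
p₀ = P(outcome | unexposed) = 1541/3778 = 0.40789
Under exogeneity alone the bounds on PN are max{0,(p₁−p₀)/p₁} ≤ PN ≤ min{1,(1−p₀)/p₁}.
  lower = (p₁ − p₀)/p₁ = 0.40827 / 0.81616 ≈ 0.5002
  upper = min{1, (1 − p₀)/p₁} = 0.59211 / 0.81616 ≈ 0.7255

0.500 ≤ PN ≤ 0.725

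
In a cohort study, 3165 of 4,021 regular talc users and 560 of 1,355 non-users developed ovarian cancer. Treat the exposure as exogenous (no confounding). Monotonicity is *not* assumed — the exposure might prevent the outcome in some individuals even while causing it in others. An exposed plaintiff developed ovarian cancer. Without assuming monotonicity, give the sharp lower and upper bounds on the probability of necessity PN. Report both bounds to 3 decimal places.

0.475 ≤ PN ≤ 0.745

p₁ = P(outcome | exposed) = 3165/4021 = 0.78712
p₀ = P(outcome | unexposed) = 560/1355 = 0.41328
Under exogeneity alone the bounds on PN are max{0,(p₁−p₀)/p₁} ≤ PN ≤ min{1,(1−p₀)/p₁}.
  lower = (p₁ − p₀)/p₁ = 0.37383 / 0.78712 ≈ 0.4749
  upper = min{1, (1 − p₀)/p₁} = 0.58672 / 0.78712 ≈ 0.7454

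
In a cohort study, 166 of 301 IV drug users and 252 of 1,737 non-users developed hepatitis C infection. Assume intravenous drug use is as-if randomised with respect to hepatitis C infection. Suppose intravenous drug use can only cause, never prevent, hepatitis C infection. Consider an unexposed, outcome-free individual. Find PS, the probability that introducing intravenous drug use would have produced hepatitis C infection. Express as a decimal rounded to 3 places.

PS ≈ 0.475

p₁ = P(outcome | exposed) = 166/301 = 0.5515
p₀ = P(outcome | unexposed) = 252/1737 = 0.14508
Under exogeneity and monotonicity, PS = (p₁ − p₀) / (1 − p₀).
PS = (0.5515 − 0.14508) / (1 − 0.14508) = 0.40642 / 0.85492 ≈ 0.4754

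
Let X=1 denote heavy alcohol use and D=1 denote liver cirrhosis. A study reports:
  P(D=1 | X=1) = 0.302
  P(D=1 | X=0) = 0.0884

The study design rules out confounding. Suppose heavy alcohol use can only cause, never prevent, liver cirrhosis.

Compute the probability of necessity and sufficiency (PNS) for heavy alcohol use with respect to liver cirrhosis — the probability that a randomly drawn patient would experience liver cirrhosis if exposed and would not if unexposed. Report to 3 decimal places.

PNS ≈ 0.214

Let p₁ = 0.302, p₀ = 0.0884.
Under exogeneity and monotonicity, PNS = p₁ − p₀.
PNS = 0.302 − 0.0884 = 0.2136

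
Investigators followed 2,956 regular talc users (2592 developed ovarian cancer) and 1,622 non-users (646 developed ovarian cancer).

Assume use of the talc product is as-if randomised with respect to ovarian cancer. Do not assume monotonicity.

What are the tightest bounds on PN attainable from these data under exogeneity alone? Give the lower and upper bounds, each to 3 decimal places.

0.546 ≤ PN ≤ 0.686

p₁ = P(outcome | exposed) = 2592/2956 = 0.87686
p₀ = P(outcome | unexposed) = 646/1622 = 0.39827
Under exogeneity alone the bounds on PN are max{0,(p₁−p₀)/p₁} ≤ PN ≤ min{1,(1−p₀)/p₁}.
  lower = (p₁ − p₀)/p₁ = 0.47859 / 0.87686 ≈ 0.5458
  upper = min{1, (1 − p₀)/p₁} = 0.60173 / 0.87686 ≈ 0.6862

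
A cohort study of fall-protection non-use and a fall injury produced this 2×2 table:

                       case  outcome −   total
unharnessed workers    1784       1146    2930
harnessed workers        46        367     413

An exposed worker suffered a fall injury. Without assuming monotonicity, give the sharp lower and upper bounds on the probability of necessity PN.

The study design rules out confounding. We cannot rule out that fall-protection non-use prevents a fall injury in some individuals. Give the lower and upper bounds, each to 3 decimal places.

p₁ = P(outcome | exposed) = 1784/2930 = 0.60887
p₀ = P(outcome | unexposed) = 46/413 = 0.11138
Under exogeneity alone the bounds on PN are max{0,(p₁−p₀)/p₁} ≤ PN ≤ min{1,(1−p₀)/p₁}.
  lower = (p₁ − p₀)/p₁ = 0.49749 / 0.60887 ≈ 0.8171
  upper = min{1, (1 − p₀)/p₁} = 0.88862 / 0.60887 ≈ 1.4594 → capped at 1

0.817 ≤ PN ≤ 1.000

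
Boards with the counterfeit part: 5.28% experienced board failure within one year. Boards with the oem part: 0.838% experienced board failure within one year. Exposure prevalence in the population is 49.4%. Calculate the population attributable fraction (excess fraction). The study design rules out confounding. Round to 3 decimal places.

p₁ = 0.0528, p₀ = 0.00838.
Overall risk P(Y=1) = π·p₁ + (1−π)·p₀ = 0.494×0.0528 + 0.506×0.00838 = 0.030323.
Under exogeneity, PAF = [P(Y=1) − p₀] / P(Y=1).
PAF = (0.030323 − 0.00838) / 0.030323 ≈ 0.7236

PAF ≈ 0.724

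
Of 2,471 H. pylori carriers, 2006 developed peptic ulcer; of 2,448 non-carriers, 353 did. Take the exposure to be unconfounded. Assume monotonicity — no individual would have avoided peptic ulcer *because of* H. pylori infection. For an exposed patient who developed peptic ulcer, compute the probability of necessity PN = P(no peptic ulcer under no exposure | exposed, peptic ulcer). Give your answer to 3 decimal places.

p₁ = P(outcome | exposed) = 2006/2471 = 0.81182
p₀ = P(outcome | unexposed) = 353/2448 = 0.1442
Under exogeneity and monotonicity, PN = (p₁ − p₀) / p₁.
PN = (0.81182 − 0.1442) / 0.81182 = 0.66762 / 0.81182 ≈ 0.8224

PN ≈ 0.822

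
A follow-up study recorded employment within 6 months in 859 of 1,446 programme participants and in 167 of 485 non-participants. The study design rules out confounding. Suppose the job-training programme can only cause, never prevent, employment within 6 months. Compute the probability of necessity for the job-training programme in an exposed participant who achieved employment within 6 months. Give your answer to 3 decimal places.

PN ≈ 0.420

p₁ = P(outcome | exposed) = 859/1446 = 0.59405
p₀ = P(outcome | unexposed) = 167/485 = 0.34433
Under exogeneity and monotonicity, PN = (p₁ − p₀) / p₁.
PN = (0.59405 − 0.34433) / 0.59405 = 0.24972 / 0.59405 ≈ 0.4204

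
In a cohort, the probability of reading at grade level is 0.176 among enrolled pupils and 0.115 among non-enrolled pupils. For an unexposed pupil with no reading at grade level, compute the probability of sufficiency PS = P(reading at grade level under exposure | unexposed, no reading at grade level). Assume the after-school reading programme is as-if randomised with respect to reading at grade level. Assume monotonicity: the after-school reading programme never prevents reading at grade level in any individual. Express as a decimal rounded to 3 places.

Let p₁ = 0.176, p₀ = 0.115.
Under exogeneity and monotonicity, PS = (p₁ − p₀) / (1 − p₀).
PS = (0.176 − 0.115) / (1 − 0.115) = 0.061 / 0.885 ≈ 0.0689

PS ≈ 0.069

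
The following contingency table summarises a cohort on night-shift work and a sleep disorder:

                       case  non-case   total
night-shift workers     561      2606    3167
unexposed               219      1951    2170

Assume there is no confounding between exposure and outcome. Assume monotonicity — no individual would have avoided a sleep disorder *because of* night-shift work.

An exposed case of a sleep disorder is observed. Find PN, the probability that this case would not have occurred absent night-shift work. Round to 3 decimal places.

p₁ = P(outcome | exposed) = 561/3167 = 0.17714
p₀ = P(outcome | unexposed) = 219/2170 = 0.10092
Under exogeneity and monotonicity, PN = (p₁ − p₀) / p₁.
PN = (0.17714 − 0.10092) / 0.17714 = 0.076218 / 0.17714 ≈ 0.4303

PN ≈ 0.430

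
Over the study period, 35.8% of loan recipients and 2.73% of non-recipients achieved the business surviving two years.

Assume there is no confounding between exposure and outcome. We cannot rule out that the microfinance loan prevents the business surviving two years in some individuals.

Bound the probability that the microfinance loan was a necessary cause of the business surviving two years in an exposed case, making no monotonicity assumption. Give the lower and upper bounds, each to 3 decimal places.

0.924 ≤ PN ≤ 1.000

p₁ = 0.358, p₀ = 0.0273.
Under exogeneity alone the bounds on PN are max{0,(p₁−p₀)/p₁} ≤ PN ≤ min{1,(1−p₀)/p₁}.
  lower = (p₁ − p₀)/p₁ = 0.3307 / 0.358 ≈ 0.9237
  upper = min{1, (1 − p₀)/p₁} = 0.9727 / 0.358 ≈ 2.7170 → capped at 1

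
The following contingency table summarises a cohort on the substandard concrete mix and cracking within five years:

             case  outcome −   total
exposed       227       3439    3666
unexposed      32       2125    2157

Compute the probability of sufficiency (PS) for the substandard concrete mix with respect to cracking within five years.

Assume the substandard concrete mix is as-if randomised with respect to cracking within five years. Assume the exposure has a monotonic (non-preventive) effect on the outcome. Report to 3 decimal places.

PS ≈ 0.048

p₁ = P(outcome | exposed) = 227/3666 = 0.06192
p₀ = P(outcome | unexposed) = 32/2157 = 0.014835
Under exogeneity and monotonicity, PS = (p₁ − p₀) / (1 − p₀).
PS = (0.06192 − 0.014835) / (1 − 0.014835) = 0.047085 / 0.98516 ≈ 0.0478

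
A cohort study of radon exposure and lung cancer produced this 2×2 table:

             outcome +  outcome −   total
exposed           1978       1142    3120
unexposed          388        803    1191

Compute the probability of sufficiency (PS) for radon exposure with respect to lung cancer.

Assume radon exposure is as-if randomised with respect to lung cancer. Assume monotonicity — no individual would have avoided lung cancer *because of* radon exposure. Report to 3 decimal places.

p₁ = P(outcome | exposed) = 1978/3120 = 0.63397
p₀ = P(outcome | unexposed) = 388/1191 = 0.32578
Under exogeneity and monotonicity, PS = (p₁ − p₀)/(1 − p₀).
PS = (0.63397 − 0.32578) / 0.67422 ≈ 0.4571

PS ≈ 0.457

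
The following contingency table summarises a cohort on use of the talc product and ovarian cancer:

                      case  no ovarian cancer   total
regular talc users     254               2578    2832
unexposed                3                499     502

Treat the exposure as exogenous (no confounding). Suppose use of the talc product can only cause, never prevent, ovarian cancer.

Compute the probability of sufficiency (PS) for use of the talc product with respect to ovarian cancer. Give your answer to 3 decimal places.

p₁ = P(outcome | exposed) = 254/2832 = 0.089689
p₀ = P(outcome | unexposed) = 3/502 = 0.0059761
Under exogeneity and monotonicity, PS = (p₁ − p₀)/(1 − p₀).
PS = (0.089689 − 0.0059761) / 0.99402 ≈ 0.0842

PS ≈ 0.084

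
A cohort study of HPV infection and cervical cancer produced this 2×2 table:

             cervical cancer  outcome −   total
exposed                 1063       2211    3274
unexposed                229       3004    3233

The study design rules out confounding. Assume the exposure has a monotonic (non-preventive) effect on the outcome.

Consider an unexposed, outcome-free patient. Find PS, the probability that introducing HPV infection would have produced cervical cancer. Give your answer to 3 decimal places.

PS ≈ 0.273

p₁ = P(outcome | exposed) = 1063/3274 = 0.32468
p₀ = P(outcome | unexposed) = 229/3233 = 0.070832
Under exogeneity and monotonicity, PS = (p₁ − p₀)/(1 − p₀).
PS = (0.32468 − 0.070832) / 0.92917 ≈ 0.2732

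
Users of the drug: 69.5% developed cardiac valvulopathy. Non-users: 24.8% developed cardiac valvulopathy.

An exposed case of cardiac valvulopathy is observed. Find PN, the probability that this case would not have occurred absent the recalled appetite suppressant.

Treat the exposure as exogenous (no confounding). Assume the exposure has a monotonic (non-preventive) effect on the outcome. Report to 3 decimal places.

PN ≈ 0.643

p₁ = 0.695, p₀ = 0.248.
Under exogeneity and monotonicity, PN = (p₁ − p₀) / p₁.
PN = (0.695 − 0.248) / 0.695 = 0.447 / 0.695 ≈ 0.6432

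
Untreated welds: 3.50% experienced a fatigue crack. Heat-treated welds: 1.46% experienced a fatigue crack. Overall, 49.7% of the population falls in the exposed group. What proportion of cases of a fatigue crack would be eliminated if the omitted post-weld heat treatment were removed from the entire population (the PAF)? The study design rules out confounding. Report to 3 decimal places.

p₁ = 0.035, p₀ = 0.0146.
Overall risk P(Y=1) = π·p₁ + (1−π)·p₀ = 0.497×0.035 + 0.503×0.0146 = 0.024739.
Under exogeneity, PAF = [P(Y=1) − p₀] / P(Y=1).
PAF = (0.024739 − 0.0146) / 0.024739 ≈ 0.4098

PAF ≈ 0.410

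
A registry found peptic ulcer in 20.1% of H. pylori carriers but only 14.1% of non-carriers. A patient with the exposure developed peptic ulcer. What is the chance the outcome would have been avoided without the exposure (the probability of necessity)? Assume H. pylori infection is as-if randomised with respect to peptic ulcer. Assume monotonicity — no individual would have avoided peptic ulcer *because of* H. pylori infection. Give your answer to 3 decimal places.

PN ≈ 0.299

p₁ = 0.201, p₀ = 0.141.
Under exogeneity and monotonicity, PN = (p₁ − p₀) / p₁.
PN = (0.201 − 0.141) / 0.201 = 0.06 / 0.201 ≈ 0.2985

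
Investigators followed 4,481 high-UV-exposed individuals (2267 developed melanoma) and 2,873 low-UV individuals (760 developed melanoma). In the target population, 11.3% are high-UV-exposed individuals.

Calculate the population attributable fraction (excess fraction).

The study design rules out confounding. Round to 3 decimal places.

p₁ = P(outcome | exposed) = 2267/4481 = 0.50591
p₀ = P(outcome | unexposed) = 760/2873 = 0.26453
Overall risk P(Y=1) = π·p₁ + (1−π)·p₀ = 0.113×0.50591 + 0.887×0.26453 = 0.29181.
Under exogeneity, PAF = [P(Y=1) − p₀] / P(Y=1).
PAF = (0.29181 − 0.26453) / 0.29181 ≈ 0.0935

PAF ≈ 0.093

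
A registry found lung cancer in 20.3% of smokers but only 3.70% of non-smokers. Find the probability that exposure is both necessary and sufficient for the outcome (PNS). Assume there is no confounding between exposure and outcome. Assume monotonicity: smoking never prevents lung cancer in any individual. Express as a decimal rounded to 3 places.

p₁ = 0.203, p₀ = 0.037.
Under exogeneity and monotonicity, PNS = p₁ − p₀.
PNS = 0.203 − 0.037 = 0.166

PNS ≈ 0.166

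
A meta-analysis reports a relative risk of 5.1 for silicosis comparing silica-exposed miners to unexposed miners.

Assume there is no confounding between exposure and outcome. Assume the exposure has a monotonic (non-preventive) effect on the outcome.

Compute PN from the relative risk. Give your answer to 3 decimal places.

Under exogeneity and monotonicity, PN = (RR − 1) / RR = 1 − 1/RR.
PN = (5.1 − 1) / 5.1 = 4.1 / 5.1 ≈ 0.8039

PN ≈ 0.804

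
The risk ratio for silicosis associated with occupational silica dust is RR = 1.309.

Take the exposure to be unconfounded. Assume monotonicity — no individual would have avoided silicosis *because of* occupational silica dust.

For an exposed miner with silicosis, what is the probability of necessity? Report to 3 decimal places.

Under exogeneity and monotonicity, PN = (RR − 1) / RR = 1 − 1/RR.
PN = (1.309 − 1) / 1.309 = 0.309 / 1.309 ≈ 0.2361

PN ≈ 0.236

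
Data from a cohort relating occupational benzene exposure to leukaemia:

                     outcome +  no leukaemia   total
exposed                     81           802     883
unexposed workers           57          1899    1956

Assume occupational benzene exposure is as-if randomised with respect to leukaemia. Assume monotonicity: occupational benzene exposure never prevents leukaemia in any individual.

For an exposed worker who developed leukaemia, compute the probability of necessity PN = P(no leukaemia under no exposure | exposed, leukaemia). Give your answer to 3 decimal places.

p₁ = P(outcome | exposed) = 81/883 = 0.091733
p₀ = P(outcome | unexposed) = 57/1956 = 0.029141
Under exogeneity and monotonicity, PN = (p₁ − p₀)/p₁.
PN = (0.091733 − 0.029141) / 0.091733 ≈ 0.6823

PN ≈ 0.682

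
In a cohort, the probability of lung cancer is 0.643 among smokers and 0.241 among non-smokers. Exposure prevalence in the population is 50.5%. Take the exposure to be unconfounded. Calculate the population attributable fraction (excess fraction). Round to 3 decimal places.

PAF ≈ 0.457

Let p₁ = 0.643, p₀ = 0.241.
Overall risk P(Y=1) = π·p₁ + (1−π)·p₀ = 0.505×0.643 + 0.495×0.241 = 0.44401.
Under exogeneity, PAF = [P(Y=1) − p₀] / P(Y=1).
PAF = (0.44401 − 0.241) / 0.44401 ≈ 0.4572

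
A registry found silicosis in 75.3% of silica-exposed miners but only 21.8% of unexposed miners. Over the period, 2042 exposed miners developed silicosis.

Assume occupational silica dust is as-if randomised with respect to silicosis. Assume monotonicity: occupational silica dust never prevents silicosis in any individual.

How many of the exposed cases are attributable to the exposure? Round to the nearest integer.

p₁ = 0.753, p₀ = 0.218.
PN = (p₁ − p₀)/p₁ = (0.753 − 0.218) / 0.753 ≈ 0.71049.
Attributable cases ≈ PN × (exposed cases) = 0.71049 × 2042 ≈ 1450.82.

about 1451 cases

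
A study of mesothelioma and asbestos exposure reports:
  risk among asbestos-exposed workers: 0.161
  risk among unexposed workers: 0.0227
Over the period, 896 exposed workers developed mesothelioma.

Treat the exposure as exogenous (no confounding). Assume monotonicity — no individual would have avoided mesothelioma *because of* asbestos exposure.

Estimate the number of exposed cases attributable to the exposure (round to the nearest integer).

Let p₁ = 0.161, p₀ = 0.0227.
PN = (p₁ − p₀)/p₁ = (0.161 − 0.0227) / 0.161 ≈ 0.85901.
Attributable cases ≈ PN × (exposed cases) = 0.85901 × 896 ≈ 769.67.

about 770 cases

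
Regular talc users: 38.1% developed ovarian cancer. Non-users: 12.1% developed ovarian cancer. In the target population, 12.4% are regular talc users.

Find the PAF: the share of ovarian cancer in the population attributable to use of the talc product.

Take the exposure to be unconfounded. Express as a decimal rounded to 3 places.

p₁ = 0.381, p₀ = 0.121.
Overall risk P(Y=1) = π·p₁ + (1−π)·p₀ = 0.124×0.381 + 0.876×0.121 = 0.15324.
Under exogeneity, PAF = [P(Y=1) − p₀] / P(Y=1).
PAF = (0.15324 − 0.121) / 0.15324 ≈ 0.2104

PAF ≈ 0.210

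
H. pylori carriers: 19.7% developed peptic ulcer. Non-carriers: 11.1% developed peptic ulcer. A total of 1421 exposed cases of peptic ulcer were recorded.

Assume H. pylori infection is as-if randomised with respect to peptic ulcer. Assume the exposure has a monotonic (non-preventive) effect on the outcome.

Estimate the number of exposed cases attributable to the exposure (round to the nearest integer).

p₁ = 0.197, p₀ = 0.111.
PN = (p₁ − p₀)/p₁ = (0.197 − 0.111) / 0.197 ≈ 0.43655.
Attributable cases ≈ PN × (exposed cases) = 0.43655 × 1421 ≈ 620.34.

about 620 cases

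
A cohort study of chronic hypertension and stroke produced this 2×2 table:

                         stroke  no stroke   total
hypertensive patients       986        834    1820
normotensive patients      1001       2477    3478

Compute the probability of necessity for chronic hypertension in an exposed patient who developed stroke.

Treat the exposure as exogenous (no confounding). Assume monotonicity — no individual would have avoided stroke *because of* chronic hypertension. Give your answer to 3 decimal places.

p₁ = P(outcome | exposed) = 986/1820 = 0.54176
p₀ = P(outcome | unexposed) = 1001/3478 = 0.28781
Under exogeneity and monotonicity, PN = (p₁ − p₀)/p₁.
PN = (0.54176 − 0.28781) / 0.54176 ≈ 0.4687

PN ≈ 0.469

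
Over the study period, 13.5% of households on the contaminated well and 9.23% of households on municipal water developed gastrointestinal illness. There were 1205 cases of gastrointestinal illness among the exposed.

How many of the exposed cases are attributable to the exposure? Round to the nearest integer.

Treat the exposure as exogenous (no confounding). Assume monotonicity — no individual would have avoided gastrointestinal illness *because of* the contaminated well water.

p₁ = 0.135, p₀ = 0.0923.
PN = (p₁ − p₀)/p₁ = (0.135 − 0.0923) / 0.135 ≈ 0.31630.
Attributable cases ≈ PN × (exposed cases) = 0.31630 × 1205 ≈ 381.14.

about 381 cases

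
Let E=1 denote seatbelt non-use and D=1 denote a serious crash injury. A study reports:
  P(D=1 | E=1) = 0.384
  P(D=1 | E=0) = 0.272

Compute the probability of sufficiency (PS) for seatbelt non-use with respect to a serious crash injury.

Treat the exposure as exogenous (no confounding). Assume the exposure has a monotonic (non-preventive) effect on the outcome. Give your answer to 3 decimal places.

Let p₁ = 0.384, p₀ = 0.272.
Under exogeneity and monotonicity, PS = (p₁ − p₀) / (1 − p₀).
PS = (0.384 − 0.272) / (1 − 0.272) = 0.112 / 0.728 ≈ 0.1538

PS ≈ 0.154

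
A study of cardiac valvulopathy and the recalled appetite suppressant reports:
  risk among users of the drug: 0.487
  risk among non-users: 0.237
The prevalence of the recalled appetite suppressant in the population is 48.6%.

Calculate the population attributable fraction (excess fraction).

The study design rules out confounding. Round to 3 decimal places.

Let p₁ = 0.487, p₀ = 0.237.
Overall risk P(Y=1) = π·p₁ + (1−π)·p₀ = 0.486×0.487 + 0.514×0.237 = 0.3585.
Under exogeneity, PAF = [P(Y=1) − p₀] / P(Y=1).
PAF = (0.3585 − 0.237) / 0.3585 ≈ 0.3389

PAF ≈ 0.339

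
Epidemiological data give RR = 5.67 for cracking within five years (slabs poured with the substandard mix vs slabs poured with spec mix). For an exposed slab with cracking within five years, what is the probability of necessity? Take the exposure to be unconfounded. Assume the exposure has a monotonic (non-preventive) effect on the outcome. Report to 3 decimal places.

Under exogeneity and monotonicity, PN = (RR − 1) / RR = 1 − 1/RR.
PN = (5.67 − 1) / 5.67 = 4.67 / 5.67 ≈ 0.8236

PN ≈ 0.824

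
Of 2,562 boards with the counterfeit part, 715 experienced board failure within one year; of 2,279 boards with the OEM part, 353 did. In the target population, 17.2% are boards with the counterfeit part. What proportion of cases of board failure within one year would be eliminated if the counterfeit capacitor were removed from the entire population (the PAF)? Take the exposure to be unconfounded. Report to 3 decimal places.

PAF ≈ 0.121

p₁ = P(outcome | exposed) = 715/2562 = 0.27908
p₀ = P(outcome | unexposed) = 353/2279 = 0.15489
Overall risk P(Y=1) = π·p₁ + (1−π)·p₀ = 0.172×0.27908 + 0.828×0.15489 = 0.17625.
Under exogeneity, PAF = [P(Y=1) − p₀] / P(Y=1).
PAF = (0.17625 − 0.15489) / 0.17625 ≈ 0.1212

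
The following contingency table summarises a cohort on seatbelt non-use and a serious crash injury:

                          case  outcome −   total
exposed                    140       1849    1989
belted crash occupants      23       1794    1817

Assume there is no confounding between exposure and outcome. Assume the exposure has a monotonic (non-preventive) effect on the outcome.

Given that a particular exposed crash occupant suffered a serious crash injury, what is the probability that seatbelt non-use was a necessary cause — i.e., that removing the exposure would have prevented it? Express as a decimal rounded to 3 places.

PN ≈ 0.820

p₁ = P(outcome | exposed) = 140/1989 = 0.070387
p₀ = P(outcome | unexposed) = 23/1817 = 0.012658
Under exogeneity and monotonicity, PN = (p₁ − p₀)/p₁.
PN = (0.070387 − 0.012658) / 0.070387 ≈ 0.8202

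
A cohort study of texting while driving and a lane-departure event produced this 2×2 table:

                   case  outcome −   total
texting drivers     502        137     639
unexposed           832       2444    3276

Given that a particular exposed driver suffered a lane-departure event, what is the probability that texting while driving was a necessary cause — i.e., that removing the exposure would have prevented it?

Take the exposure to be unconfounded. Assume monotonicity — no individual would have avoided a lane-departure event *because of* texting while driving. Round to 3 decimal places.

PN ≈ 0.677

p₁ = P(outcome | exposed) = 502/639 = 0.7856
p₀ = P(outcome | unexposed) = 832/3276 = 0.25397
Under exogeneity and monotonicity, PN = (p₁ − p₀)/p₁.
PN = (0.7856 − 0.25397) / 0.7856 ≈ 0.6767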